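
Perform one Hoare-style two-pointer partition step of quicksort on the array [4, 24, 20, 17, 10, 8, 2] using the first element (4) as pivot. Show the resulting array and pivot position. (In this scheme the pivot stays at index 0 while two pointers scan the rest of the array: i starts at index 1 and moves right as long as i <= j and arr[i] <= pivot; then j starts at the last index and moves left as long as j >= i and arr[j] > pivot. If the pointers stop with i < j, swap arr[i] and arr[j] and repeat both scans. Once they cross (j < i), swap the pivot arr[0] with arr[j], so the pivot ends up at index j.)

Hoare-style two-pointer partition with pivot = 4:

Initial array: [4, 24, 20, 17, 10, 8, 2]

Pointers start at i = 1, j = 6.
i stops at index 1 (arr[1]=24 > 4), j stops at index 6 (arr[6]=2 <= 4): swap arr[1] and arr[6], array becomes [4, 2, 20, 17, 10, 8, 24]
i ends at 2, j ends at 1: the pointers have crossed (j < i), so scanning stops.

Swap pivot arr[0] with arr[1] to place pivot at position 1: [2, 4, 20, 17, 10, 8, 24]
Pivot position: 1

After partitioning with pivot 4, the array becomes [2, 4, 20, 17, 10, 8, 24]. The pivot is placed at index 1. All elements to the left of the pivot are <= 4, and all elements to the right are > 4.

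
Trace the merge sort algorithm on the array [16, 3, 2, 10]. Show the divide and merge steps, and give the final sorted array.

Merge sort trace:

Split: [16, 3, 2, 10] -> [16, 3] and [2, 10]
  Split: [16, 3] -> [16] and [3]
  Merge: [16] + [3] -> [3, 16]
  Split: [2, 10] -> [2] and [10]
  Merge: [2] + [10] -> [2, 10]
Merge: [3, 16] + [2, 10] -> [2, 3, 10, 16]

Final sorted array: [2, 3, 10, 16]

The merge sort proceeds by recursively splitting the array and merging sorted halves.
After all merges, the sorted array is [2, 3, 10, 16].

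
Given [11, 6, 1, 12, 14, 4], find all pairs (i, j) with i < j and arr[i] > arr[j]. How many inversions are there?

Finding inversions in [11, 6, 1, 12, 14, 4]:

(0, 1): arr[0]=11 > arr[1]=6
(0, 2): arr[0]=11 > arr[2]=1
(0, 5): arr[0]=11 > arr[5]=4
(1, 2): arr[1]=6 > arr[2]=1
(1, 5): arr[1]=6 > arr[5]=4
(3, 5): arr[3]=12 > arr[5]=4
(4, 5): arr[4]=14 > arr[5]=4

Total inversions: 7

The array has 7 inversion(s): (0,1), (0,2), (0,5), (1,2), (1,5), (3,5), (4,5). Each pair (i,j) satisfies i < j and arr[i] > arr[j].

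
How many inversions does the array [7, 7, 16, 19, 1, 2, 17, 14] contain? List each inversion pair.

Finding inversions in [7, 7, 16, 19, 1, 2, 17, 14]:

(0, 4): arr[0]=7 > arr[4]=1
(0, 5): arr[0]=7 > arr[5]=2
(1, 4): arr[1]=7 > arr[4]=1
(1, 5): arr[1]=7 > arr[5]=2
(2, 4): arr[2]=16 > arr[4]=1
(2, 5): arr[2]=16 > arr[5]=2
(2, 7): arr[2]=16 > arr[7]=14
(3, 4): arr[3]=19 > arr[4]=1
(3, 5): arr[3]=19 > arr[5]=2
(3, 6): arr[3]=19 > arr[6]=17
(3, 7): arr[3]=19 > arr[7]=14
(6, 7): arr[6]=17 > arr[7]=14

Total inversions: 12

The array has 12 inversion(s): (0,4), (0,5), (1,4), (1,5), (2,4), (2,5), (2,7), (3,4), (3,5), (3,6), (3,7), (6,7). Each pair (i,j) satisfies i < j and arr[i] > arr[j].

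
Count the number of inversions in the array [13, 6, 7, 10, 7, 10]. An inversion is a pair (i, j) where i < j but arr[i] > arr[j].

Finding inversions in [13, 6, 7, 10, 7, 10]:

(0, 1): arr[0]=13 > arr[1]=6
(0, 2): arr[0]=13 > arr[2]=7
(0, 3): arr[0]=13 > arr[3]=10
(0, 4): arr[0]=13 > arr[4]=7
(0, 5): arr[0]=13 > arr[5]=10
(3, 4): arr[3]=10 > arr[4]=7

Total inversions: 6

The array has 6 inversion(s): (0,1), (0,2), (0,3), (0,4), (0,5), (3,4). Each pair (i,j) satisfies i < j and arr[i] > arr[j].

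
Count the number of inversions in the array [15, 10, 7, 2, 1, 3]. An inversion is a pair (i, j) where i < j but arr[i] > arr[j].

Finding inversions in [15, 10, 7, 2, 1, 3]:

(0, 1): arr[0]=15 > arr[1]=10
(0, 2): arr[0]=15 > arr[2]=7
(0, 3): arr[0]=15 > arr[3]=2
(0, 4): arr[0]=15 > arr[4]=1
(0, 5): arr[0]=15 > arr[5]=3
(1, 2): arr[1]=10 > arr[2]=7
(1, 3): arr[1]=10 > arr[3]=2
(1, 4): arr[1]=10 > arr[4]=1
(1, 5): arr[1]=10 > arr[5]=3
(2, 3): arr[2]=7 > arr[3]=2
(2, 4): arr[2]=7 > arr[4]=1
(2, 5): arr[2]=7 > arr[5]=3
(3, 4): arr[3]=2 > arr[4]=1

Total inversions: 13

The array has 13 inversion(s): (0,1), (0,2), (0,3), (0,4), (0,5), (1,2), (1,3), (1,4), (1,5), (2,3), (2,4), (2,5), (3,4). Each pair (i,j) satisfies i < j and arr[i] > arr[j].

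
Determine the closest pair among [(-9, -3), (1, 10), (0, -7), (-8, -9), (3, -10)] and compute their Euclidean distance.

Computing all pairwise distances among 5 points:

d((-9, -3), (1, 10)) = 16.4012
d((-9, -3), (0, -7)) = 9.8489
d((-9, -3), (-8, -9)) = 6.0828
d((-9, -3), (3, -10)) = 13.8924
d((1, 10), (0, -7)) = 17.0294
d((1, 10), (-8, -9)) = 21.0238
d((1, 10), (3, -10)) = 20.0998
d((0, -7), (-8, -9)) = 8.2462
d((0, -7), (3, -10)) = 4.2426 <-- minimum
d((-8, -9), (3, -10)) = 11.0454

Closest pair: (0, -7) and (3, -10) with distance 4.2426

The closest pair is (0, -7) and (3, -10) with Euclidean distance 4.2426. For 5 points, brute-force pairwise comparison is shown above. For large n, the divide-and-conquer algorithm (sort by x, recurse on halves, check the dividing strip) achieves O(n log n).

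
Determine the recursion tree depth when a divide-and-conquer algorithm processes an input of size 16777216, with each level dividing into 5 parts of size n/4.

For divide and conquer with division factor 4:

Problem sizes at each level:
Level 0: 16777216
Level 1: 4194304
Level 2: 1048576
Level 3: 262144
Level 4: 65536
Level 5: 16384
Level 6: 4096
Level 7: 1024
Level 8: 256
Level 9: 64
Level 10: 16
Level 11: 4
Level 12: 1

The root is level 0 and the size-1 base case is level 12 (the tree spans levels 0 through 12, i.e. 13 levels counting the root), so the depth is the number of divisions: log_4(16777216) = 12

The recursion tree depth is log_4(16777216) = 12. At each level, the problem size is divided by 4, so it takes 12 divisions to reduce to a base case of size 1. The algorithm makes 5 recursive calls at each level.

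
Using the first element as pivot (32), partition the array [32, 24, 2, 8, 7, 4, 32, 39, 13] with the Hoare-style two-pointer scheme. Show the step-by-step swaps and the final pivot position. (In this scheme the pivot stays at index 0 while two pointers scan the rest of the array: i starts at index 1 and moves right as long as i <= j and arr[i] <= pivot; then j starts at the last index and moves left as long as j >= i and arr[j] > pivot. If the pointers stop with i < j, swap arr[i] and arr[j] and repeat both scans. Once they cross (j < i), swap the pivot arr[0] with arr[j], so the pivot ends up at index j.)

Hoare-style two-pointer partition with pivot = 32:

Initial array: [32, 24, 2, 8, 7, 4, 32, 39, 13]

Pointers start at i = 1, j = 8.
i stops at index 7 (arr[7]=39 > 32), j stops at index 8 (arr[8]=13 <= 32): swap arr[7] and arr[8], array becomes [32, 24, 2, 8, 7, 4, 32, 13, 39]
i ends at 8, j ends at 7: the pointers have crossed (j < i), so scanning stops.

Swap pivot arr[0] with arr[7] to place pivot at position 7: [13, 24, 2, 8, 7, 4, 32, 32, 39]
Pivot position: 7

After partitioning with pivot 32, the array becomes [13, 24, 2, 8, 7, 4, 32, 32, 39]. The pivot is placed at index 7. All elements to the left of the pivot are <= 32, and all elements to the right are > 32.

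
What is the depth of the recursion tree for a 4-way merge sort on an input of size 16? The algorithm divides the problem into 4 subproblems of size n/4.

For divide and conquer with division factor 4:

Problem sizes at each level:
Level 0: 16
Level 1: 4
Level 2: 1

The root is level 0 and the size-1 base case is level 2 (the tree spans levels 0 through 2, i.e. 3 levels counting the root), so the depth is the number of divisions: log_4(16) = 2

The recursion tree depth is log_4(16) = 2. At each level, the problem size is divided by 4, so it takes 2 divisions to reduce to a base case of size 1. The algorithm makes 4 recursive calls at each level.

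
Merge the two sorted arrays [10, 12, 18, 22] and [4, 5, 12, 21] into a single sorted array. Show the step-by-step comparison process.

Merging process:

Compare 10 vs 4: take 4 from right. Merged: [4]
Compare 10 vs 5: take 5 from right. Merged: [4, 5]
Compare 10 vs 12: take 10 from left. Merged: [4, 5, 10]
Compare 12 vs 12: take 12 from left. Merged: [4, 5, 10, 12]
Compare 18 vs 12: take 12 from right. Merged: [4, 5, 10, 12, 12]
Compare 18 vs 21: take 18 from left. Merged: [4, 5, 10, 12, 12, 18]
Compare 22 vs 21: take 21 from right. Merged: [4, 5, 10, 12, 12, 18, 21]
Append remaining from left: [22]. Merged: [4, 5, 10, 12, 12, 18, 21, 22]

Final merged array: [4, 5, 10, 12, 12, 18, 21, 22]
Total comparisons: 7

The merged array is [4, 5, 10, 12, 12, 18, 21, 22], requiring 7 comparisons. The merge step runs in O(n) time where n is the total number of elements.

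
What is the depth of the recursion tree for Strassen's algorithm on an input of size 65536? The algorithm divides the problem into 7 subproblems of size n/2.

For divide and conquer with division factor 2:

Problem sizes at each level:
Level 0: 65536
Level 1: 32768
Level 2: 16384
Level 3: 8192
Level 4: 4096
Level 5: 2048
Level 6: 1024
Level 7: 512
Level 8: 256
Level 9: 128
Level 10: 64
Level 11: 32
Level 12: 16
Level 13: 8
Level 14: 4
Level 15: 2
Level 16: 1

The root is level 0 and the size-1 base case is level 16 (the tree spans levels 0 through 16, i.e. 17 levels counting the root), so the depth is the number of divisions: log_2(65536) = 16

The recursion tree depth is log_2(65536) = 16. At each level, the problem size is divided by 2, so it takes 16 divisions to reduce to a base case of size 1. The algorithm makes 7 recursive calls at each level.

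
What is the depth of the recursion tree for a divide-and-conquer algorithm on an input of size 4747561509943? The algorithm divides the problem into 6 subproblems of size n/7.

For divide and conquer with division factor 7:

Problem sizes at each level:
Level 0: 4747561509943
Level 1: 678223072849
Level 2: 96889010407
Level 3: 13841287201
Level 4: 1977326743
Level 5: 282475249
Level 6: 40353607
Level 7: 5764801
Level 8: 823543
Level 9: 117649
Level 10: 16807
Level 11: 2401
Level 12: 343
Level 13: 49
Level 14: 7
Level 15: 1

The root is level 0 and the size-1 base case is level 15 (the tree spans levels 0 through 15, i.e. 16 levels counting the root), so the depth is the number of divisions: log_7(4747561509943) = 15

The recursion tree depth is log_7(4747561509943) = 15. At each level, the problem size is divided by 7, so it takes 15 divisions to reduce to a base case of size 1. The algorithm makes 6 recursive calls at each level.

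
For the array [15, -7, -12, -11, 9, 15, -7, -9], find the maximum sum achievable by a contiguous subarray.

Using Kadane's algorithm on [15, -7, -12, -11, 9, 15, -7, -9]:

Scanning through the array:
Position 1 (value -7): max_ending_here = 8, max_so_far = 15
Position 2 (value -12): max_ending_here = -4, max_so_far = 15
Position 3 (value -11): max_ending_here = -11, max_so_far = 15
Position 4 (value 9): max_ending_here = 9, max_so_far = 15
Position 5 (value 15): max_ending_here = 24, max_so_far = 24
Position 6 (value -7): max_ending_here = 17, max_so_far = 24
Position 7 (value -9): max_ending_here = 8, max_so_far = 24

Maximum subarray: [9, 15]
Maximum sum: 24

The maximum subarray is [9, 15] with sum 24. This subarray runs from index 4 to index 5.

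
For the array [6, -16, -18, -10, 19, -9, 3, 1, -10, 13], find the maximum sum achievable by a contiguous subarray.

Using Kadane's algorithm on [6, -16, -18, -10, 19, -9, 3, 1, -10, 13]:

Scanning through the array:
Position 1 (value -16): max_ending_here = -10, max_so_far = 6
Position 2 (value -18): max_ending_here = -18, max_so_far = 6
Position 3 (value -10): max_ending_here = -10, max_so_far = 6
Position 4 (value 19): max_ending_here = 19, max_so_far = 19
Position 5 (value -9): max_ending_here = 10, max_so_far = 19
Position 6 (value 3): max_ending_here = 13, max_so_far = 19
Position 7 (value 1): max_ending_here = 14, max_so_far = 19
Position 8 (value -10): max_ending_here = 4, max_so_far = 19
Position 9 (value 13): max_ending_here = 17, max_so_far = 19

Maximum subarray: [19]
Maximum sum: 19

The maximum subarray is [19] with sum 19. This subarray runs from index 4 to index 4.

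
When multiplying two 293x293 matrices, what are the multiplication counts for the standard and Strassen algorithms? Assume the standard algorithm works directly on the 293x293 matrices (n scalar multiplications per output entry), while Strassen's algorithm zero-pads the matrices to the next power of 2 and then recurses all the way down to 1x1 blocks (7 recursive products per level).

Matrix multiplication for 293x293 matrices:

Strassen's algorithm requires power-of-2 dimensions. Pad 293x293 to 512x512 (next power of 2).

Standard algorithm: 293^3 = 25153757 multiplications
Strassen's algorithm: 7^(log2(512)) = 7^9 = 40353607 multiplications
Difference: 25153757 - 40353607 = -15199850 (Strassen uses MORE here due to padding overhead — for small or just-over-power-of-2 n, padding can outweigh the per-level savings)

Standard: 25153757 multiplications (293^3). Strassen: 40353607 multiplications (7^9, after padding to 512x512). Strassen reduces 8 recursive multiplications to 7 at each level.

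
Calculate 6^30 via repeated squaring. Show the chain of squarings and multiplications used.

Computing 6^30 by squaring (build up from 6^1; each line after the first costs one multiplication):

6^1 = 6
6^2 = (6^1)^2 = 6^2 = 36
6^3 = 6 * 6^2 = 6 * 36 = 216
6^6 = (6^3)^2 = 216^2 = 46656
6^7 = 6 * 6^6 = 6 * 46656 = 279936
6^14 = (6^7)^2 = 279936^2 = 78364164096
6^15 = 6 * 6^14 = 6 * 78364164096 = 470184984576
6^30 = (6^15)^2 = 470184984576^2 = 221073919720733357899776

Result: 221073919720733357899776
Multiplications needed: 7 (7 lines after 6^1)

6^30 = 221073919720733357899776. Using exponentiation by squaring, this requires 7 multiplications. The key idea: if the exponent is even, square the half-power; if odd, multiply by the base once.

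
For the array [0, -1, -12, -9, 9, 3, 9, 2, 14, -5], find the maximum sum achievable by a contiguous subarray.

Using Kadane's algorithm on [0, -1, -12, -9, 9, 3, 9, 2, 14, -5]:

Scanning through the array:
Position 1 (value -1): max_ending_here = -1, max_so_far = 0
Position 2 (value -12): max_ending_here = -12, max_so_far = 0
Position 3 (value -9): max_ending_here = -9, max_so_far = 0
Position 4 (value 9): max_ending_here = 9, max_so_far = 9
Position 5 (value 3): max_ending_here = 12, max_so_far = 12
Position 6 (value 9): max_ending_here = 21, max_so_far = 21
Position 7 (value 2): max_ending_here = 23, max_so_far = 23
Position 8 (value 14): max_ending_here = 37, max_so_far = 37
Position 9 (value -5): max_ending_here = 32, max_so_far = 37

Maximum subarray: [9, 3, 9, 2, 14]
Maximum sum: 37

The maximum subarray is [9, 3, 9, 2, 14] with sum 37. This subarray runs from index 4 to index 8.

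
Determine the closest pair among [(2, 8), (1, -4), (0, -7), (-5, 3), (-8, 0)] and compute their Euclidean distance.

Computing all pairwise distances among 5 points:

d((2, 8), (1, -4)) = 12.0416
d((2, 8), (0, -7)) = 15.1327
d((2, 8), (-5, 3)) = 8.6023
d((2, 8), (-8, 0)) = 12.8062
d((1, -4), (0, -7)) = 3.1623 <-- minimum
d((1, -4), (-5, 3)) = 9.2195
d((1, -4), (-8, 0)) = 9.8489
d((0, -7), (-5, 3)) = 11.1803
d((0, -7), (-8, 0)) = 10.6301
d((-5, 3), (-8, 0)) = 4.2426

Closest pair: (1, -4) and (0, -7) with distance 3.1623

The closest pair is (1, -4) and (0, -7) with Euclidean distance 3.1623. For 5 points, brute-force pairwise comparison is shown above. For large n, the divide-and-conquer algorithm (sort by x, recurse on halves, check the dividing strip) achieves O(n log n).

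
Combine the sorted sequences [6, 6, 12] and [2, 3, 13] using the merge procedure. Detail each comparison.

Merging process:

Compare 6 vs 2: take 2 from right. Merged: [2]
Compare 6 vs 3: take 3 from right. Merged: [2, 3]
Compare 6 vs 13: take 6 from left. Merged: [2, 3, 6]
Compare 6 vs 13: take 6 from left. Merged: [2, 3, 6, 6]
Compare 12 vs 13: take 12 from left. Merged: [2, 3, 6, 6, 12]
Append remaining from right: [13]. Merged: [2, 3, 6, 6, 12, 13]

Final merged array: [2, 3, 6, 6, 12, 13]
Total comparisons: 5

The merged array is [2, 3, 6, 6, 12, 13], requiring 5 comparisons. The merge step runs in O(n) time where n is the total number of elements.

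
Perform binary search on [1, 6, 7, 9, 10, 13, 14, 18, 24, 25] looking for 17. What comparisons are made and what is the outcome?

Binary search for 17 in [1, 6, 7, 9, 10, 13, 14, 18, 24, 25]:

lo=0, hi=9, mid=4, arr[mid]=10 -> 10 < 17, search right half
lo=5, hi=9, mid=7, arr[mid]=18 -> 18 > 17, search left half
lo=5, hi=6, mid=5, arr[mid]=13 -> 13 < 17, search right half
lo=6, hi=6, mid=6, arr[mid]=14 -> 14 < 17, search right half
lo=7 > hi=6, target 17 not found

Binary search determines that 17 is not in the array after 4 comparisons. The search space was exhausted without finding the target.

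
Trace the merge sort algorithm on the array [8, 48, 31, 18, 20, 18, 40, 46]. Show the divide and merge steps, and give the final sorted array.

Merge sort trace:

Split: [8, 48, 31, 18, 20, 18, 40, 46] -> [8, 48, 31, 18] and [20, 18, 40, 46]
  Split: [8, 48, 31, 18] -> [8, 48] and [31, 18]
    Split: [8, 48] -> [8] and [48]
    Merge: [8] + [48] -> [8, 48]
    Split: [31, 18] -> [31] and [18]
    Merge: [31] + [18] -> [18, 31]
  Merge: [8, 48] + [18, 31] -> [8, 18, 31, 48]
  Split: [20, 18, 40, 46] -> [20, 18] and [40, 46]
    Split: [20, 18] -> [20] and [18]
    Merge: [20] + [18] -> [18, 20]
    Split: [40, 46] -> [40] and [46]
    Merge: [40] + [46] -> [40, 46]
  Merge: [18, 20] + [40, 46] -> [18, 20, 40, 46]
Merge: [8, 18, 31, 48] + [18, 20, 40, 46] -> [8, 18, 18, 20, 31, 40, 46, 48]

Final sorted array: [8, 18, 18, 20, 31, 40, 46, 48]

The merge sort proceeds by recursively splitting the array and merging sorted halves.
After all merges, the sorted array is [8, 18, 18, 20, 31, 40, 46, 48].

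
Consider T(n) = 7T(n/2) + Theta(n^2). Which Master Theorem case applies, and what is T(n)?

Master Theorem for T(n) = 7T(n/2) + O(n^2):

a = 7, b = 2, c = 2
log_b(a) = log_2(7) = 2.8074

Case 1: c = 2 < log_2(7) = 2.8074
T(n) = O(n^(log_2 7))

For T(n) = 7T(n/2) + O(n^2): log_2(7) = 2.8074. This is Case 1 of the Master Theorem (c < log_b(a), work dominated by leaves), giving O(n^(log_2 7)).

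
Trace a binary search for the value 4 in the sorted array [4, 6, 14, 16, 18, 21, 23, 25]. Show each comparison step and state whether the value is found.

Binary search for 4 in [4, 6, 14, 16, 18, 21, 23, 25]:

lo=0, hi=7, mid=3, arr[mid]=16 -> 16 > 4, search left half
lo=0, hi=2, mid=1, arr[mid]=6 -> 6 > 4, search left half
lo=0, hi=0, mid=0, arr[mid]=4 -> Found target at index 0!

Binary search finds 4 at index 0 after 3 comparisons. The search repeatedly halves the search space by comparing with the middle element.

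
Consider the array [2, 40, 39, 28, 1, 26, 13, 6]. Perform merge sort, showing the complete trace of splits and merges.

Merge sort trace:

Split: [2, 40, 39, 28, 1, 26, 13, 6] -> [2, 40, 39, 28] and [1, 26, 13, 6]
  Split: [2, 40, 39, 28] -> [2, 40] and [39, 28]
    Split: [2, 40] -> [2] and [40]
    Merge: [2] + [40] -> [2, 40]
    Split: [39, 28] -> [39] and [28]
    Merge: [39] + [28] -> [28, 39]
  Merge: [2, 40] + [28, 39] -> [2, 28, 39, 40]
  Split: [1, 26, 13, 6] -> [1, 26] and [13, 6]
    Split: [1, 26] -> [1] and [26]
    Merge: [1] + [26] -> [1, 26]
    Split: [13, 6] -> [13] and [6]
    Merge: [13] + [6] -> [6, 13]
  Merge: [1, 26] + [6, 13] -> [1, 6, 13, 26]
Merge: [2, 28, 39, 40] + [1, 6, 13, 26] -> [1, 2, 6, 13, 26, 28, 39, 40]

Final sorted array: [1, 2, 6, 13, 26, 28, 39, 40]

The merge sort proceeds by recursively splitting the array and merging sorted halves.
After all merges, the sorted array is [1, 2, 6, 13, 26, 28, 39, 40].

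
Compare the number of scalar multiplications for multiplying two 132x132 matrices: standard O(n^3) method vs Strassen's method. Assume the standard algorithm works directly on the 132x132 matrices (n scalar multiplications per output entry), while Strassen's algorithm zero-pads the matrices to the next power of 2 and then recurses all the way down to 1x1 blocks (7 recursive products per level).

Matrix multiplication for 132x132 matrices:

Strassen's algorithm requires power-of-2 dimensions. Pad 132x132 to 256x256 (next power of 2).

Standard algorithm: 132^3 = 2299968 multiplications
Strassen's algorithm: 7^(log2(256)) = 7^8 = 5764801 multiplications
Difference: 2299968 - 5764801 = -3464833 (Strassen uses MORE here due to padding overhead — for small or just-over-power-of-2 n, padding can outweigh the per-level savings)

Standard: 2299968 multiplications (132^3). Strassen: 5764801 multiplications (7^8, after padding to 256x256). Strassen reduces 8 recursive multiplications to 7 at each level.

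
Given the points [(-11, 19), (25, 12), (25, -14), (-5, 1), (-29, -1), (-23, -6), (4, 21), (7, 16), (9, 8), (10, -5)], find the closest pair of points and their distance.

Computing all pairwise distances among 10 points:

d((-11, 19), (25, 12)) = 36.6742
d((-11, 19), (25, -14)) = 48.8365
d((-11, 19), (-5, 1)) = 18.9737
d((-11, 19), (-29, -1)) = 26.9072
d((-11, 19), (-23, -6)) = 27.7308
d((-11, 19), (4, 21)) = 15.1327
d((-11, 19), (7, 16)) = 18.2483
d((-11, 19), (9, 8)) = 22.8254
d((-11, 19), (10, -5)) = 31.8904
d((25, 12), (25, -14)) = 26.0
d((25, 12), (-5, 1)) = 31.9531
d((25, 12), (-29, -1)) = 55.5428
d((25, 12), (-23, -6)) = 51.264
d((25, 12), (4, 21)) = 22.8473
d((25, 12), (7, 16)) = 18.4391
d((25, 12), (9, 8)) = 16.4924
d((25, 12), (10, -5)) = 22.6716
d((25, -14), (-5, 1)) = 33.541
d((25, -14), (-29, -1)) = 55.5428
d((25, -14), (-23, -6)) = 48.6621
d((25, -14), (4, 21)) = 40.8167
d((25, -14), (7, 16)) = 34.9857
d((25, -14), (9, 8)) = 27.2029
d((25, -14), (10, -5)) = 17.4929
d((-5, 1), (-29, -1)) = 24.0832
d((-5, 1), (-23, -6)) = 19.3132
d((-5, 1), (4, 21)) = 21.9317
d((-5, 1), (7, 16)) = 19.2094
d((-5, 1), (9, 8)) = 15.6525
d((-5, 1), (10, -5)) = 16.1555
d((-29, -1), (-23, -6)) = 7.8102
d((-29, -1), (4, 21)) = 39.6611
d((-29, -1), (7, 16)) = 39.8121
d((-29, -1), (9, 8)) = 39.0512
d((-29, -1), (10, -5)) = 39.2046
d((-23, -6), (4, 21)) = 38.1838
d((-23, -6), (7, 16)) = 37.2022
d((-23, -6), (9, 8)) = 34.9285
d((-23, -6), (10, -5)) = 33.0151
d((4, 21), (7, 16)) = 5.831 <-- minimum
d((4, 21), (9, 8)) = 13.9284
d((4, 21), (10, -5)) = 26.6833
d((7, 16), (9, 8)) = 8.2462
d((7, 16), (10, -5)) = 21.2132
d((9, 8), (10, -5)) = 13.0384

Closest pair: (4, 21) and (7, 16) with distance 5.831

The closest pair is (4, 21) and (7, 16) with Euclidean distance 5.831. For 10 points, brute-force pairwise comparison is shown above. For large n, the divide-and-conquer algorithm (sort by x, recurse on halves, check the dividing strip) achieves O(n log n).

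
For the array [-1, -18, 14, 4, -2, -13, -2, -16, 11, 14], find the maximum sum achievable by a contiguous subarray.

Using Kadane's algorithm on [-1, -18, 14, 4, -2, -13, -2, -16, 11, 14]:

Scanning through the array:
Position 1 (value -18): max_ending_here = -18, max_so_far = -1
Position 2 (value 14): max_ending_here = 14, max_so_far = 14
Position 3 (value 4): max_ending_here = 18, max_so_far = 18
Position 4 (value -2): max_ending_here = 16, max_so_far = 18
Position 5 (value -13): max_ending_here = 3, max_so_far = 18
Position 6 (value -2): max_ending_here = 1, max_so_far = 18
Position 7 (value -16): max_ending_here = -15, max_so_far = 18
Position 8 (value 11): max_ending_here = 11, max_so_far = 18
Position 9 (value 14): max_ending_here = 25, max_so_far = 25

Maximum subarray: [11, 14]
Maximum sum: 25

The maximum subarray is [11, 14] with sum 25. This subarray runs from index 8 to index 9.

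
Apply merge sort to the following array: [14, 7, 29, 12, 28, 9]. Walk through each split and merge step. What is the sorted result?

Merge sort trace:

Split: [14, 7, 29, 12, 28, 9] -> [14, 7, 29] and [12, 28, 9]
  Split: [14, 7, 29] -> [14] and [7, 29]
    Split: [7, 29] -> [7] and [29]
    Merge: [7] + [29] -> [7, 29]
  Merge: [14] + [7, 29] -> [7, 14, 29]
  Split: [12, 28, 9] -> [12] and [28, 9]
    Split: [28, 9] -> [28] and [9]
    Merge: [28] + [9] -> [9, 28]
  Merge: [12] + [9, 28] -> [9, 12, 28]
Merge: [7, 14, 29] + [9, 12, 28] -> [7, 9, 12, 14, 28, 29]

Final sorted array: [7, 9, 12, 14, 28, 29]

The merge sort proceeds by recursively splitting the array and merging sorted halves.
After all merges, the sorted array is [7, 9, 12, 14, 28, 29].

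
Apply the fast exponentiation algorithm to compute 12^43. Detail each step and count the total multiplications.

Computing 12^43 by squaring (build up from 12^1; each line after the first costs one multiplication):

12^1 = 12
12^2 = (12^1)^2 = 12^2 = 144
12^4 = (12^2)^2 = 144^2 = 20736
12^5 = 12 * 12^4 = 12 * 20736 = 248832
12^10 = (12^5)^2 = 248832^2 = 61917364224
12^20 = (12^10)^2 = 61917364224^2 = 3833759992447475122176
12^21 = 12 * 12^20 = 12 * 3833759992447475122176 = 46005119909369701466112
12^42 = (12^21)^2 = 46005119909369701466112^2 = 2116471057875484488839167999221661362284396544
12^43 = 12 * 12^42 = 12 * 2116471057875484488839167999221661362284396544 = 25397652694505813866070015990659936347412758528

Result: 25397652694505813866070015990659936347412758528
Multiplications needed: 8 (8 lines after 12^1)

12^43 = 25397652694505813866070015990659936347412758528. Using exponentiation by squaring, this requires 8 multiplications. The key idea: if the exponent is even, square the half-power; if odd, multiply by the base once.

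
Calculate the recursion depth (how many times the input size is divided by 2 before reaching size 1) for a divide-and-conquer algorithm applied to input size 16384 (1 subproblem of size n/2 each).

For divide and conquer with division factor 2:

Problem sizes at each level:
Level 0: 16384
Level 1: 8192
Level 2: 4096
Level 3: 2048
Level 4: 1024
Level 5: 512
Level 6: 256
Level 7: 128
Level 8: 64
Level 9: 32
Level 10: 16
Level 11: 8
Level 12: 4
Level 13: 2
Level 14: 1

The root is level 0 and the size-1 base case is level 14 (the tree spans levels 0 through 14, i.e. 15 levels counting the root), so the depth is the number of divisions: log_2(16384) = 14

The recursion tree depth is log_2(16384) = 14. At each level, the problem size is divided by 2, so it takes 14 divisions to reduce to a base case of size 1. The algorithm makes 1 recursive call at each level.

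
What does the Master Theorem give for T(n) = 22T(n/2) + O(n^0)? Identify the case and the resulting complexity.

Master Theorem for T(n) = 22T(n/2) + O(n^0):

a = 22, b = 2, c = 0
log_b(a) = log_2(22) = 4.4594

Case 1: c = 0 < log_2(22) = 4.4594
T(n) = O(n^(log_2 22))

For T(n) = 22T(n/2) + O(n^0): log_2(22) = 4.4594. This is Case 1 of the Master Theorem (c < log_b(a), work dominated by leaves), giving O(n^(log_2 22)).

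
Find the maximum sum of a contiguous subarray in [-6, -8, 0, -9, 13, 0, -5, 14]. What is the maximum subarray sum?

Using Kadane's algorithm on [-6, -8, 0, -9, 13, 0, -5, 14]:

Scanning through the array:
Position 1 (value -8): max_ending_here = -8, max_so_far = -6
Position 2 (value 0): max_ending_here = 0, max_so_far = 0
Position 3 (value -9): max_ending_here = -9, max_so_far = 0
Position 4 (value 13): max_ending_here = 13, max_so_far = 13
Position 5 (value 0): max_ending_here = 13, max_so_far = 13
Position 6 (value -5): max_ending_here = 8, max_so_far = 13
Position 7 (value 14): max_ending_here = 22, max_so_far = 22

Maximum subarray: [13, 0, -5, 14]
Maximum sum: 22

The maximum subarray is [13, 0, -5, 14] with sum 22. This subarray runs from index 4 to index 7.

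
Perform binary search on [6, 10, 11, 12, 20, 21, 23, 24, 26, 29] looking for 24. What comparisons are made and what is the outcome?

Binary search for 24 in [6, 10, 11, 12, 20, 21, 23, 24, 26, 29]:

lo=0, hi=9, mid=4, arr[mid]=20 -> 20 < 24, search right half
lo=5, hi=9, mid=7, arr[mid]=24 -> Found target at index 7!

Binary search finds 24 at index 7 after 2 comparisons. The search repeatedly halves the search space by comparing with the middle element.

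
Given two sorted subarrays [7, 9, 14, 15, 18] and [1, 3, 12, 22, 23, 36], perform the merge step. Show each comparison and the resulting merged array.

Merging process:

Compare 7 vs 1: take 1 from right. Merged: [1]
Compare 7 vs 3: take 3 from right. Merged: [1, 3]
Compare 7 vs 12: take 7 from left. Merged: [1, 3, 7]
Compare 9 vs 12: take 9 from left. Merged: [1, 3, 7, 9]
Compare 14 vs 12: take 12 from right. Merged: [1, 3, 7, 9, 12]
Compare 14 vs 22: take 14 from left. Merged: [1, 3, 7, 9, 12, 14]
Compare 15 vs 22: take 15 from left. Merged: [1, 3, 7, 9, 12, 14, 15]
Compare 18 vs 22: take 18 from left. Merged: [1, 3, 7, 9, 12, 14, 15, 18]
Append remaining from right: [22, 23, 36]. Merged: [1, 3, 7, 9, 12, 14, 15, 18, 22, 23, 36]

Final merged array: [1, 3, 7, 9, 12, 14, 15, 18, 22, 23, 36]
Total comparisons: 8

The merged array is [1, 3, 7, 9, 12, 14, 15, 18, 22, 23, 36], requiring 8 comparisons. The merge step runs in O(n) time where n is the total number of elements.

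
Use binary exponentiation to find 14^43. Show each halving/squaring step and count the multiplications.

Computing 14^43 by squaring (build up from 14^1; each line after the first costs one multiplication):

14^1 = 14
14^2 = (14^1)^2 = 14^2 = 196
14^4 = (14^2)^2 = 196^2 = 38416
14^5 = 14 * 14^4 = 14 * 38416 = 537824
14^10 = (14^5)^2 = 537824^2 = 289254654976
14^20 = (14^10)^2 = 289254654976^2 = 83668255425284801560576
14^21 = 14 * 14^20 = 14 * 83668255425284801560576 = 1171355575953987221848064
14^42 = (14^21)^2 = 1171355575953987221848064^2 = 1372073885318497127491074758162987278899500548096
14^43 = 14 * 14^42 = 14 * 1372073885318497127491074758162987278899500548096 = 19209034394458959784875046614281821904593007673344

Result: 19209034394458959784875046614281821904593007673344
Multiplications needed: 8 (8 lines after 14^1)

14^43 = 19209034394458959784875046614281821904593007673344. Using exponentiation by squaring, this requires 8 multiplications. The key idea: if the exponent is even, square the half-power; if odd, multiply by the base once.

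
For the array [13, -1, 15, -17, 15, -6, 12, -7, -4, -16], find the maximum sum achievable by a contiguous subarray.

Using Kadane's algorithm on [13, -1, 15, -17, 15, -6, 12, -7, -4, -16]:

Scanning through the array:
Position 1 (value -1): max_ending_here = 12, max_so_far = 13
Position 2 (value 15): max_ending_here = 27, max_so_far = 27
Position 3 (value -17): max_ending_here = 10, max_so_far = 27
Position 4 (value 15): max_ending_here = 25, max_so_far = 27
Position 5 (value -6): max_ending_here = 19, max_so_far = 27
Position 6 (value 12): max_ending_here = 31, max_so_far = 31
Position 7 (value -7): max_ending_here = 24, max_so_far = 31
Position 8 (value -4): max_ending_here = 20, max_so_far = 31
Position 9 (value -16): max_ending_here = 4, max_so_far = 31

Maximum subarray: [13, -1, 15, -17, 15, -6, 12]
Maximum sum: 31

The maximum subarray is [13, -1, 15, -17, 15, -6, 12] with sum 31. This subarray runs from index 0 to index 6.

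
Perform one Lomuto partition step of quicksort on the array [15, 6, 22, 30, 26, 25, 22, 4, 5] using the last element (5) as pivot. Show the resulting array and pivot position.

Lomuto partition with pivot = 5:

Initial array: [15, 6, 22, 30, 26, 25, 22, 4, 5]

arr[0]=15 > 5: no swap
arr[1]=6 > 5: no swap
arr[2]=22 > 5: no swap
arr[3]=30 > 5: no swap
arr[4]=26 > 5: no swap
arr[5]=25 > 5: no swap
arr[6]=22 > 5: no swap
arr[7]=4 <= 5: swap with position 0, array becomes [4, 6, 22, 30, 26, 25, 22, 15, 5]

Place pivot at position 1: [4, 5, 22, 30, 26, 25, 22, 15, 6]
Pivot position: 1

After partitioning with pivot 5, the array becomes [4, 5, 22, 30, 26, 25, 22, 15, 6]. The pivot is placed at index 1. All elements to the left of the pivot are <= 5, and all elements to the right are > 5.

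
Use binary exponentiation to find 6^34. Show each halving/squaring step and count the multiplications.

Computing 6^34 by squaring (build up from 6^1; each line after the first costs one multiplication):

6^1 = 6
6^2 = (6^1)^2 = 6^2 = 36
6^4 = (6^2)^2 = 36^2 = 1296
6^8 = (6^4)^2 = 1296^2 = 1679616
6^16 = (6^8)^2 = 1679616^2 = 2821109907456
6^17 = 6 * 6^16 = 6 * 2821109907456 = 16926659444736
6^34 = (6^17)^2 = 16926659444736^2 = 286511799958070431838109696

Result: 286511799958070431838109696
Multiplications needed: 6 (6 lines after 6^1)

6^34 = 286511799958070431838109696. Using exponentiation by squaring, this requires 6 multiplications. The key idea: if the exponent is even, square the half-power; if odd, multiply by the base once.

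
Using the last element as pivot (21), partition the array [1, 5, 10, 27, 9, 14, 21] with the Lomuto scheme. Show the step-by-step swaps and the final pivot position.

Lomuto partition with pivot = 21:

Initial array: [1, 5, 10, 27, 9, 14, 21]

arr[0]=1 <= 21: swap with position 0, array becomes [1, 5, 10, 27, 9, 14, 21]
arr[1]=5 <= 21: swap with position 1, array becomes [1, 5, 10, 27, 9, 14, 21]
arr[2]=10 <= 21: swap with position 2, array becomes [1, 5, 10, 27, 9, 14, 21]
arr[3]=27 > 21: no swap
arr[4]=9 <= 21: swap with position 3, array becomes [1, 5, 10, 9, 27, 14, 21]
arr[5]=14 <= 21: swap with position 4, array becomes [1, 5, 10, 9, 14, 27, 21]

Place pivot at position 5: [1, 5, 10, 9, 14, 21, 27]
Pivot position: 5

After partitioning with pivot 21, the array becomes [1, 5, 10, 9, 14, 21, 27]. The pivot is placed at index 5. All elements to the left of the pivot are <= 21, and all elements to the right are > 21.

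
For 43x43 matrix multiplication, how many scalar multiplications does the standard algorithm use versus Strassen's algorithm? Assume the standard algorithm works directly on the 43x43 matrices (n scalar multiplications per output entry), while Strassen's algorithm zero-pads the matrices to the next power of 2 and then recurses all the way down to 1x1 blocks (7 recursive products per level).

Matrix multiplication for 43x43 matrices:

Strassen's algorithm requires power-of-2 dimensions. Pad 43x43 to 64x64 (next power of 2).

Standard algorithm: 43^3 = 79507 multiplications
Strassen's algorithm: 7^(log2(64)) = 7^6 = 117649 multiplications
Difference: 79507 - 117649 = -38142 (Strassen uses MORE here due to padding overhead — for small or just-over-power-of-2 n, padding can outweigh the per-level savings)

Standard: 79507 multiplications (43^3). Strassen: 117649 multiplications (7^6, after padding to 64x64). Strassen reduces 8 recursive multiplications to 7 at each level.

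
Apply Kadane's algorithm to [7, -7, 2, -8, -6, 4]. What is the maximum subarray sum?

Using Kadane's algorithm on [7, -7, 2, -8, -6, 4]:

Scanning through the array:
Position 1 (value -7): max_ending_here = 0, max_so_far = 7
Position 2 (value 2): max_ending_here = 2, max_so_far = 7
Position 3 (value -8): max_ending_here = -6, max_so_far = 7
Position 4 (value -6): max_ending_here = -6, max_so_far = 7
Position 5 (value 4): max_ending_here = 4, max_so_far = 7

Maximum subarray: [7]
Maximum sum: 7

The maximum subarray is [7] with sum 7. This subarray runs from index 0 to index 0.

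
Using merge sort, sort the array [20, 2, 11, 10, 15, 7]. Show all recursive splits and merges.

Merge sort trace:

Split: [20, 2, 11, 10, 15, 7] -> [20, 2, 11] and [10, 15, 7]
  Split: [20, 2, 11] -> [20] and [2, 11]
    Split: [2, 11] -> [2] and [11]
    Merge: [2] + [11] -> [2, 11]
  Merge: [20] + [2, 11] -> [2, 11, 20]
  Split: [10, 15, 7] -> [10] and [15, 7]
    Split: [15, 7] -> [15] and [7]
    Merge: [15] + [7] -> [7, 15]
  Merge: [10] + [7, 15] -> [7, 10, 15]
Merge: [2, 11, 20] + [7, 10, 15] -> [2, 7, 10, 11, 15, 20]

Final sorted array: [2, 7, 10, 11, 15, 20]

The merge sort proceeds by recursively splitting the array and merging sorted halves.
After all merges, the sorted array is [2, 7, 10, 11, 15, 20].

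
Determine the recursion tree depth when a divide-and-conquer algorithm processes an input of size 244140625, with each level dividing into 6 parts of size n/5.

For divide and conquer with division factor 5:

Problem sizes at each level:
Level 0: 244140625
Level 1: 48828125
Level 2: 9765625
Level 3: 1953125
Level 4: 390625
Level 5: 78125
Level 6: 15625
Level 7: 3125
Level 8: 625
Level 9: 125
Level 10: 25
Level 11: 5
Level 12: 1

The root is level 0 and the size-1 base case is level 12 (the tree spans levels 0 through 12, i.e. 13 levels counting the root), so the depth is the number of divisions: log_5(244140625) = 12

The recursion tree depth is log_5(244140625) = 12. At each level, the problem size is divided by 5, so it takes 12 divisions to reduce to a base case of size 1. The algorithm makes 6 recursive calls at each level.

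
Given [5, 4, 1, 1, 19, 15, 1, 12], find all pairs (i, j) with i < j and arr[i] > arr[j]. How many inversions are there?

Finding inversions in [5, 4, 1, 1, 19, 15, 1, 12]:

(0, 1): arr[0]=5 > arr[1]=4
(0, 2): arr[0]=5 > arr[2]=1
(0, 3): arr[0]=5 > arr[3]=1
(0, 6): arr[0]=5 > arr[6]=1
(1, 2): arr[1]=4 > arr[2]=1
(1, 3): arr[1]=4 > arr[3]=1
(1, 6): arr[1]=4 > arr[6]=1
(4, 5): arr[4]=19 > arr[5]=15
(4, 6): arr[4]=19 > arr[6]=1
(4, 7): arr[4]=19 > arr[7]=12
(5, 6): arr[5]=15 > arr[6]=1
(5, 7): arr[5]=15 > arr[7]=12

Total inversions: 12

The array has 12 inversion(s): (0,1), (0,2), (0,3), (0,6), (1,2), (1,3), (1,6), (4,5), (4,6), (4,7), (5,6), (5,7). Each pair (i,j) satisfies i < j and arr[i] > arr[j].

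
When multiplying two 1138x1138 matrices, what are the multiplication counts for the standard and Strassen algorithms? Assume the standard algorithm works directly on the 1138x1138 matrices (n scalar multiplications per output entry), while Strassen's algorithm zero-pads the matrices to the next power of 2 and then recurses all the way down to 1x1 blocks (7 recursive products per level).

Matrix multiplication for 1138x1138 matrices:

Strassen's algorithm requires power-of-2 dimensions. Pad 1138x1138 to 2048x2048 (next power of 2).

Standard algorithm: 1138^3 = 1473760072 multiplications
Strassen's algorithm: 7^(log2(2048)) = 7^11 = 1977326743 multiplications
Difference: 1473760072 - 1977326743 = -503566671 (Strassen uses MORE here due to padding overhead — for small or just-over-power-of-2 n, padding can outweigh the per-level savings)

Standard: 1473760072 multiplications (1138^3). Strassen: 1977326743 multiplications (7^11, after padding to 2048x2048). Strassen reduces 8 recursive multiplications to 7 at each level.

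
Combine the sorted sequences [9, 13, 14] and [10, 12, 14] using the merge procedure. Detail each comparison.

Merging process:

Compare 9 vs 10: take 9 from left. Merged: [9]
Compare 13 vs 10: take 10 from right. Merged: [9, 10]
Compare 13 vs 12: take 12 from right. Merged: [9, 10, 12]
Compare 13 vs 14: take 13 from left. Merged: [9, 10, 12, 13]
Compare 14 vs 14: take 14 from left. Merged: [9, 10, 12, 13, 14]
Append remaining from right: [14]. Merged: [9, 10, 12, 13, 14, 14]

Final merged array: [9, 10, 12, 13, 14, 14]
Total comparisons: 5

The merged array is [9, 10, 12, 13, 14, 14], requiring 5 comparisons. The merge step runs in O(n) time where n is the total number of elements.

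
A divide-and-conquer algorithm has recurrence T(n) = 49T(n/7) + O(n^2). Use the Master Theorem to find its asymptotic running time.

Master Theorem for T(n) = 49T(n/7) + O(n^2):

a = 49, b = 7, c = 2
log_b(a) = log_7(49) = 2.0000

Case 2: c = 2 = log_7(49) = 2.0000
T(n) = O(n^2 log n) = O(n^2 log n)

For T(n) = 49T(n/7) + O(n^2): log_7(49) = 2.0000. This is Case 2 of the Master Theorem (c = log_b(a), equal work at all levels), giving O(n^2 log n).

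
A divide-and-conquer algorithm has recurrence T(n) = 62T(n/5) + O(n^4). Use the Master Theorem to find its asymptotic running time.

Master Theorem for T(n) = 62T(n/5) + O(n^4):

a = 62, b = 5, c = 4
log_b(a) = log_5(62) = 2.5643

Case 3: c = 4 > log_5(62) = 2.5643
T(n) = O(n^4) = O(n^4)

For T(n) = 62T(n/5) + O(n^4): log_5(62) = 2.5643. This is Case 3 of the Master Theorem (c > log_b(a), work dominated by root), giving O(n^4).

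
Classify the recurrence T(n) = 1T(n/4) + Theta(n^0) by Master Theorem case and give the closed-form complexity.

Master Theorem for T(n) = 1T(n/4) + O(n^0):

a = 1, b = 4, c = 0
log_b(a) = log_4(1) = 0.0000

Case 2: c = 0 = log_4(1) = 0.0000
T(n) = O(n^0 log n) = O(log n)

For T(n) = 1T(n/4) + O(n^0): log_4(1) = 0.0000. This is Case 2 of the Master Theorem (c = log_b(a), equal work at all levels), giving O(log n).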